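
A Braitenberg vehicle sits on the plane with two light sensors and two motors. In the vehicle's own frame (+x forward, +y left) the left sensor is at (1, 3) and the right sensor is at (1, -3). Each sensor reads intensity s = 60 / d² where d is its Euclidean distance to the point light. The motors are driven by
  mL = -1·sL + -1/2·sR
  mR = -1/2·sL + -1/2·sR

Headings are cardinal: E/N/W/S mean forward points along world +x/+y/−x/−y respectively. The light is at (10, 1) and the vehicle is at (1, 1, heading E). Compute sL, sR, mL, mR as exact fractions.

60/73 60/73 -90/73 -60/73

left sensor world pos  = (2, 4); dL² = 73
right sensor world pos = (2, -2); dR² = 73
sL = 60/73 = 60/73
sR = 60/73 = 60/73
mL = -1·sL + -1/2·sR = -90/73
mR = -1/2·sL + -1/2·sR = -60/73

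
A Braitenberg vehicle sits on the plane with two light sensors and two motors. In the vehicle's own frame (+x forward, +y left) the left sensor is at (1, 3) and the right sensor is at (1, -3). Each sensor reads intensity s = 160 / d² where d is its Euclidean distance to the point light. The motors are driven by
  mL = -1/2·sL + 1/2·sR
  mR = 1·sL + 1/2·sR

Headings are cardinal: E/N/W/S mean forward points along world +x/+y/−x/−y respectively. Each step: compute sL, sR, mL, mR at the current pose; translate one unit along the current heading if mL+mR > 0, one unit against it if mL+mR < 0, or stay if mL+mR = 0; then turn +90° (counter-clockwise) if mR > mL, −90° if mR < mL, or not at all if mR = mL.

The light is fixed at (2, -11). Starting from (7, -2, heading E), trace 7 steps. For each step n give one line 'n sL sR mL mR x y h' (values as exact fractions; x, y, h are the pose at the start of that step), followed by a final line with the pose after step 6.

0 8/9 20/9 2/3 2 7 -2 E
1 160/109 160/181 -5760/19729 37680/19729 8 -2 N
2 80/37 80/97 -2400/3589 9240/3589 8 -1 W
3 32/29 32/17 192/493 1008/493 7 -1 S
4 8/9 20/9 2/3 2 7 -2 E
5 160/109 160/181 -5760/19729 37680/19729 8 -2 N
6 80/37 80/97 -2400/3589 9240/3589 8 -1 W
final 7 -1 S

n=0: pose=(7,-2,E); sL=8/9, sR=20/9; mL=2/3, mR=2; mL+mR=8/3 → advance +1; mR−mL=4/3 → turn +1·90°
n=1: pose=(8,-2,N); sL=160/109, sR=160/181; mL=-5760/19729, mR=37680/19729; mL+mR=31920/19729 → advance +1; mR−mL=240/109 → turn +1·90°
n=2: pose=(8,-1,W); sL=80/37, sR=80/97; mL=-2400/3589, mR=9240/3589; mL+mR=6840/3589 → advance +1; mR−mL=120/37 → turn +1·90°
n=3: pose=(7,-1,S); sL=32/29, sR=32/17; mL=192/493, mR=1008/493; mL+mR=1200/493 → advance +1; mR−mL=48/29 → turn +1·90°
n=4: pose=(7,-2,E); sL=8/9, sR=20/9; mL=2/3, mR=2; mL+mR=8/3 → advance +1; mR−mL=4/3 → turn +1·90°
n=5: pose=(8,-2,N); sL=160/109, sR=160/181; mL=-5760/19729, mR=37680/19729; mL+mR=31920/19729 → advance +1; mR−mL=240/109 → turn +1·90°
n=6: pose=(8,-1,W); sL=80/37, sR=80/97; mL=-2400/3589, mR=9240/3589; mL+mR=6840/3589 → advance +1; mR−mL=120/37 → turn +1·90°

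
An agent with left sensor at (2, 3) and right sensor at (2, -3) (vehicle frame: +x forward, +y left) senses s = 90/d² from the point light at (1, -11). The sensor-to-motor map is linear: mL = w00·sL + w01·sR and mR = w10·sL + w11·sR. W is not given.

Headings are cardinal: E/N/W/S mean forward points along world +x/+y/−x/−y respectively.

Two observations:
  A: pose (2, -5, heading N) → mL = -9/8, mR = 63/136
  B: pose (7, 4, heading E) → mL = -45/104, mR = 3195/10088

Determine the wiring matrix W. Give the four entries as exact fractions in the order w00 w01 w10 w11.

0 -1 -1/2 1

obs A: pose=(2,-5,N) → sL=45/34, sR=9/8, mL=-9/8, mR=63/136
obs B: pose=(7,4,E) → sL=45/194, sR=45/104, mL=-45/104, mR=3195/10088
sensor matrix S = [[45/34, 9/8], [45/194, 45/104]]; det S = 13365/42874
solve [mL_A; mL_B] = S·[w00; w01] and [mR_A; mR_B] = S·[w10; w11]:
  w00 = 0, w01 = -1, w10 = -1/2, w11 = 1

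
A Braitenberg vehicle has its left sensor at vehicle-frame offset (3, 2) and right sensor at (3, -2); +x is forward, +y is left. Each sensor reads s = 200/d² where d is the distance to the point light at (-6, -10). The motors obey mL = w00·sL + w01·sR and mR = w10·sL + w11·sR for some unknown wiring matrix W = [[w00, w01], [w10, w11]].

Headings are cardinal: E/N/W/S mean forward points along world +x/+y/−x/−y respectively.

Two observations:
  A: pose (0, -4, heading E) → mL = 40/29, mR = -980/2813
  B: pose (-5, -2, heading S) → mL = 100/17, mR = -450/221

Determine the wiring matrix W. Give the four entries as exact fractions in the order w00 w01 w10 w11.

1 0 -1 1/2

obs A: pose=(0,-4,E) → sL=40/29, sR=200/97, mL=40/29, mR=-980/2813
obs B: pose=(-5,-2,S) → sL=100/17, sR=100/13, mL=100/17, mR=-450/221
sensor matrix S = [[40/29, 200/97], [100/17, 100/13]]; det S = -944000/621673
solve [mL_A; mL_B] = S·[w00; w01] and [mR_A; mR_B] = S·[w10; w11]:
  w00 = 1, w01 = 0, w10 = -1, w11 = 1/2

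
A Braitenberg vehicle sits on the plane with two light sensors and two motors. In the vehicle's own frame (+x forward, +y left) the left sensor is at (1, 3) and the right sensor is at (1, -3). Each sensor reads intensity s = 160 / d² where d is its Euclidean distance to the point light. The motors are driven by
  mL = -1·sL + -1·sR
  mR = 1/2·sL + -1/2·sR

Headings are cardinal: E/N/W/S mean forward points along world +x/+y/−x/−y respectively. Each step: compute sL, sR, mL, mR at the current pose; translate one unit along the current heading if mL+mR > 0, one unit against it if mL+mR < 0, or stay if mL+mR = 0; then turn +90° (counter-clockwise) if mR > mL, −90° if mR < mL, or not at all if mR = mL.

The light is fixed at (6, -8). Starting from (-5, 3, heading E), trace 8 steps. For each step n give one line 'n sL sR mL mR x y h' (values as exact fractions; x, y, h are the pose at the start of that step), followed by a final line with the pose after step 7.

n=0: pose=(-5,3,E); sL=20/37, sR=40/41; mL=-2300/1517, mR=-330/1517; mL+mR=-2630/1517 → advance -1; mR−mL=1970/1517 → turn +1·90°
n=1: pose=(-6,3,N); sL=160/369, sR=32/45; mL=-704/615, mR=-256/1845; mL+mR=-2368/1845 → advance -1; mR−mL=1856/1845 → turn +1·90°
n=2: pose=(-6,2,W); sL=80/109, sR=80/169; mL=-22240/18421, mR=2400/18421; mL+mR=-19840/18421 → advance -1; mR−mL=24640/18421 → turn +1·90°
n=3: pose=(-5,2,S); sL=32/29, sR=160/277; mL=-13504/8033, mR=2112/8033; mL+mR=-11392/8033 → advance -1; mR−mL=15616/8033 → turn +1·90°
n=4: pose=(-5,3,E); sL=20/37, sR=40/41; mL=-2300/1517, mR=-330/1517; mL+mR=-2630/1517 → advance -1; mR−mL=1970/1517 → turn +1·90°
n=5: pose=(-6,3,N); sL=160/369, sR=32/45; mL=-704/615, mR=-256/1845; mL+mR=-2368/1845 → advance -1; mR−mL=1856/1845 → turn +1·90°
n=6: pose=(-6,2,W); sL=80/109, sR=80/169; mL=-22240/18421, mR=2400/18421; mL+mR=-19840/18421 → advance -1; mR−mL=24640/18421 → turn +1·90°
n=7: pose=(-5,2,S); sL=32/29, sR=160/277; mL=-13504/8033, mR=2112/8033; mL+mR=-11392/8033 → advance -1; mR−mL=15616/8033 → turn +1·90°

0 20/37 40/41 -2300/1517 -330/1517 -5 3 E
1 160/369 32/45 -704/615 -256/1845 -6 3 N
2 80/109 80/169 -22240/18421 2400/18421 -6 2 W
3 32/29 160/277 -13504/8033 2112/8033 -5 2 S
4 20/37 40/41 -2300/1517 -330/1517 -5 3 E
5 160/369 32/45 -704/615 -256/1845 -6 3 N
6 80/109 80/169 -22240/18421 2400/18421 -6 2 W
7 32/29 160/277 -13504/8033 2112/8033 -5 2 S
final -5 3 E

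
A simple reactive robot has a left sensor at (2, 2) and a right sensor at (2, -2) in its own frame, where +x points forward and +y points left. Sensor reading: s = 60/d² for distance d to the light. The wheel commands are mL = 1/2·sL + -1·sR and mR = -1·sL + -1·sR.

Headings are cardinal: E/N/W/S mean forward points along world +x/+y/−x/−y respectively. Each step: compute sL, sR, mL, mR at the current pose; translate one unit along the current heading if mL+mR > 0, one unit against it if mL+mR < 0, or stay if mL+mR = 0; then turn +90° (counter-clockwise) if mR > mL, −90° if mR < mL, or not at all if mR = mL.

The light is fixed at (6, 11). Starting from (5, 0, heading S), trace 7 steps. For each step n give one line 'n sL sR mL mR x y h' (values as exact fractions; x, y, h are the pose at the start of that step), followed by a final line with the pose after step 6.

n=0: pose=(5,0,S); sL=6/17, sR=30/89; mL=-243/1513, mR=-1044/1513; mL+mR=-1287/1513 → advance -1; mR−mL=-9/17 → turn -1·90°
n=1: pose=(5,1,W); sL=20/51, sR=60/73; mL=-2330/3723, mR=-4520/3723; mL+mR=-6850/3723 → advance -1; mR−mL=-10/17 → turn -1·90°
n=2: pose=(6,1,N); sL=15/17, sR=15/17; mL=-15/34, mR=-30/17; mL+mR=-75/34 → advance -1; mR−mL=-45/34 → turn -1·90°
n=3: pose=(6,0,E); sL=12/17, sR=60/173; mL=18/2941, mR=-3096/2941; mL+mR=-3078/2941 → advance -1; mR−mL=-18/17 → turn -1·90°
n=4: pose=(5,0,S); sL=6/17, sR=30/89; mL=-243/1513, mR=-1044/1513; mL+mR=-1287/1513 → advance -1; mR−mL=-9/17 → turn -1·90°
n=5: pose=(5,1,W); sL=20/51, sR=60/73; mL=-2330/3723, mR=-4520/3723; mL+mR=-6850/3723 → advance -1; mR−mL=-10/17 → turn -1·90°
n=6: pose=(6,1,N); sL=15/17, sR=15/17; mL=-15/34, mR=-30/17; mL+mR=-75/34 → advance -1; mR−mL=-45/34 → turn -1·90°

0 6/17 30/89 -243/1513 -1044/1513 5 0 S
1 20/51 60/73 -2330/3723 -4520/3723 5 1 W
2 15/17 15/17 -15/34 -30/17 6 1 N
3 12/17 60/173 18/2941 -3096/2941 6 0 E
4 6/17 30/89 -243/1513 -1044/1513 5 0 S
5 20/51 60/73 -2330/3723 -4520/3723 5 1 W
6 15/17 15/17 -15/34 -30/17 6 1 N
final 6 0 E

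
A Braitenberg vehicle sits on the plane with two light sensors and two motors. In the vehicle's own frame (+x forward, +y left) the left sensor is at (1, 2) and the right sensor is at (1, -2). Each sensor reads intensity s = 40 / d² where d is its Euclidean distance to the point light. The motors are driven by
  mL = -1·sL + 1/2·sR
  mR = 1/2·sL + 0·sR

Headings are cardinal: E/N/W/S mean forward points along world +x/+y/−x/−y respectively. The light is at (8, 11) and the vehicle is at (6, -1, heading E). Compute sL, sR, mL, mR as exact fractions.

left sensor world pos  = (7, 1); dL² = 101
right sensor world pos = (7, -3); dR² = 197
sL = 40/101 = 40/101
sR = 40/197 = 40/197
mL = -1·sL + 1/2·sR = -5860/19897
mR = 1/2·sL + 0·sR = 20/101

40/101 40/197 -5860/19897 20/101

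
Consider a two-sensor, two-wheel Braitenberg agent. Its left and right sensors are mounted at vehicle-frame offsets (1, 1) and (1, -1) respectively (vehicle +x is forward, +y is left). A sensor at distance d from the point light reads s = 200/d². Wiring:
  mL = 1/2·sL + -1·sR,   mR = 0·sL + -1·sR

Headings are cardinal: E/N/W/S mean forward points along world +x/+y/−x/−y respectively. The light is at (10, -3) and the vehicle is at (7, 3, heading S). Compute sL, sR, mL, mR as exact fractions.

200/29 200/41 -1700/1189 -200/41

left sensor world pos  = (8, 2); dL² = 29
right sensor world pos = (6, 2); dR² = 41
sL = 200/29 = 200/29
sR = 200/41 = 200/41
mL = 1/2·sL + -1·sR = -1700/1189
mR = 0·sL + -1·sR = -200/41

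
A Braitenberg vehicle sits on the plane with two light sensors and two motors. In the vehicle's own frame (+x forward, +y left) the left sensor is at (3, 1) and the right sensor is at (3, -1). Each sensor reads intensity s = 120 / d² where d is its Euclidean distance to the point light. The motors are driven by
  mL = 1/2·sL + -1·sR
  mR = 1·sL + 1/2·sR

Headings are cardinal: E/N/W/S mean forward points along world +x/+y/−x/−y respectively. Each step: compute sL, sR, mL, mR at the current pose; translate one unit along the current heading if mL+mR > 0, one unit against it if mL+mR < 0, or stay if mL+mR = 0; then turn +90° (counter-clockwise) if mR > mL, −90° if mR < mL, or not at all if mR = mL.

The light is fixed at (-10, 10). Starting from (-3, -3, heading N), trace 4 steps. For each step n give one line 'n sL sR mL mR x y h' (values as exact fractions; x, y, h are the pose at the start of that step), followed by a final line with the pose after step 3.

0 15/17 30/41 -405/1394 870/697 -3 -3 N
1 24/37 120/137 -2796/5069 5508/5069 -3 -2 W
2 60/137 12/25 -894/3425 2322/3425 -4 -2 S
3 8/15 120/277 -692/4155 3116/4155 -4 -3 E
final -3 -3 N

n=0: pose=(-3,-3,N); sL=15/17, sR=30/41; mL=-405/1394, mR=870/697; mL+mR=1335/1394 → advance +1; mR−mL=2145/1394 → turn +1·90°
n=1: pose=(-3,-2,W); sL=24/37, sR=120/137; mL=-2796/5069, mR=5508/5069; mL+mR=2712/5069 → advance +1; mR−mL=8304/5069 → turn +1·90°
n=2: pose=(-4,-2,S); sL=60/137, sR=12/25; mL=-894/3425, mR=2322/3425; mL+mR=1428/3425 → advance +1; mR−mL=3216/3425 → turn +1·90°
n=3: pose=(-4,-3,E); sL=8/15, sR=120/277; mL=-692/4155, mR=3116/4155; mL+mR=808/1385 → advance +1; mR−mL=3808/4155 → turn +1·90°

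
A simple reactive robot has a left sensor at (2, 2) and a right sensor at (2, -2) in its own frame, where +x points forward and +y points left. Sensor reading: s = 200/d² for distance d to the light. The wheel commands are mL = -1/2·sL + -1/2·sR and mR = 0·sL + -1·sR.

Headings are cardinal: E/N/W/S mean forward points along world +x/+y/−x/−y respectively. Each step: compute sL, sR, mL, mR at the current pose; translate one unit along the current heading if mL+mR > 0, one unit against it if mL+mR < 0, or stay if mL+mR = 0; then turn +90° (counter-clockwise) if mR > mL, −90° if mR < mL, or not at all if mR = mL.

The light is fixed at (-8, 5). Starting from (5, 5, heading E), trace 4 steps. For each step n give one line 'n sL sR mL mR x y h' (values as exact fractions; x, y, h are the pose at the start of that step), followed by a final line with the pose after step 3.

n=0: pose=(5,5,E); sL=200/229, sR=200/229; mL=-200/229, mR=-200/229; mL+mR=-400/229 → advance -1; mR−mL=0 → turn +0·90°
n=1: pose=(4,5,E); sL=1, sR=1; mL=-1, mR=-1; mL+mR=-2 → advance -1; mR−mL=0 → turn +0·90°
n=2: pose=(3,5,E); sL=200/173, sR=200/173; mL=-200/173, mR=-200/173; mL+mR=-400/173 → advance -1; mR−mL=0 → turn +0·90°
n=3: pose=(2,5,E); sL=50/37, sR=50/37; mL=-50/37, mR=-50/37; mL+mR=-100/37 → advance -1; mR−mL=0 → turn +0·90°

0 200/229 200/229 -200/229 -200/229 5 5 E
1 1 1 -1 -1 4 5 E
2 200/173 200/173 -200/173 -200/173 3 5 E
3 50/37 50/37 -50/37 -50/37 2 5 E
final 1 5 E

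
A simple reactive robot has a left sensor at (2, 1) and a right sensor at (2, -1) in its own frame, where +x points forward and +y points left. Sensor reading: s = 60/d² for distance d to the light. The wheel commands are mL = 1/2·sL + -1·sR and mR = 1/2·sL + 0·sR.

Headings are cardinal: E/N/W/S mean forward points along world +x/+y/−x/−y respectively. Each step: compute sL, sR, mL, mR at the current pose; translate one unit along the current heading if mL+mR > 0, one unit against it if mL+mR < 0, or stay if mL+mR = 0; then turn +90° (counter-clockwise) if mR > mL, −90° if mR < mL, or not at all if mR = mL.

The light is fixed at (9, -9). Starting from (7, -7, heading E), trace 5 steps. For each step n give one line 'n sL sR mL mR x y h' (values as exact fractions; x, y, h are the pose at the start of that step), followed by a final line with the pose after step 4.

0 20/3 60 -170/3 10/3 7 -7 E
1 15/8 3 -33/16 15/16 6 -7 N
2 12/5 60/29 -126/145 6/5 6 -8 W
3 6 30/13 9/13 3 5 -8 S
4 12 12 -6 6 5 -9 E
final 5 -9 N

n=0: pose=(7,-7,E); sL=20/3, sR=60; mL=-170/3, mR=10/3; mL+mR=-160/3 → advance -1; mR−mL=60 → turn +1·90°
n=1: pose=(6,-7,N); sL=15/8, sR=3; mL=-33/16, mR=15/16; mL+mR=-9/8 → advance -1; mR−mL=3 → turn +1·90°
n=2: pose=(6,-8,W); sL=12/5, sR=60/29; mL=-126/145, mR=6/5; mL+mR=48/145 → advance +1; mR−mL=60/29 → turn +1·90°
n=3: pose=(5,-8,S); sL=6, sR=30/13; mL=9/13, mR=3; mL+mR=48/13 → advance +1; mR−mL=30/13 → turn +1·90°
n=4: pose=(5,-9,E); sL=12, sR=12; mL=-6, mR=6; mL+mR=0 → advance +0; mR−mL=12 → turn +1·90°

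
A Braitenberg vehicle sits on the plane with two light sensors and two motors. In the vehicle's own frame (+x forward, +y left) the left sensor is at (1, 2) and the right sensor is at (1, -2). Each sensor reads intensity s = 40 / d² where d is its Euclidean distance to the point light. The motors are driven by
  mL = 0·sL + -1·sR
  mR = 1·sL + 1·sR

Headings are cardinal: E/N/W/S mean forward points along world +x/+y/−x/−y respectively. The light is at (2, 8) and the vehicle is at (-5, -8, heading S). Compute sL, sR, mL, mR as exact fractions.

20/157 4/37 -4/37 1368/5809

left sensor world pos  = (-3, -9); dL² = 314
right sensor world pos = (-7, -9); dR² = 370
sL = 40/314 = 20/157
sR = 40/370 = 4/37
mL = 0·sL + -1·sR = -4/37
mR = 1·sL + 1·sR = 1368/5809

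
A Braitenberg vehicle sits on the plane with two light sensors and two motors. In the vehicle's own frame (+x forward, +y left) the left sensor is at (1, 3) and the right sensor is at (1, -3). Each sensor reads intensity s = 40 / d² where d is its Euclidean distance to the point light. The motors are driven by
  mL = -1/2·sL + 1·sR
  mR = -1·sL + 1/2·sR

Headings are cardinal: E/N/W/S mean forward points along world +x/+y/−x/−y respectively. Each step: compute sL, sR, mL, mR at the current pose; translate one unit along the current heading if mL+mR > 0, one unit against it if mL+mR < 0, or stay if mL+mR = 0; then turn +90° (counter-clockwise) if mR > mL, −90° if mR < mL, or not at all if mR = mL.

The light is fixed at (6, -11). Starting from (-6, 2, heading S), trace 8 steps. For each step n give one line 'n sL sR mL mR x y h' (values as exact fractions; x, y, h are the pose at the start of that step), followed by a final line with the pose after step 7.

n=0: pose=(-6,2,S); sL=8/45, sR=40/369; mL=4/205, mR=-76/615; mL+mR=-64/615 → advance -1; mR−mL=-88/615 → turn -1·90°
n=1: pose=(-6,3,W); sL=4/29, sR=20/229; mL=122/6641, mR=-626/6641; mL+mR=-504/6641 → advance -1; mR−mL=-748/6641 → turn -1·90°
n=2: pose=(-5,3,N); sL=40/421, sR=40/289; mL=11060/121669, mR=-3140/121669; mL+mR=7920/121669 → advance +1; mR−mL=-14200/121669 → turn -1·90°
n=3: pose=(-5,4,E); sL=5/53, sR=10/61; mL=755/6466, mR=-40/3233; mL+mR=675/6466 → advance +1; mR−mL=-835/6466 → turn -1·90°
n=4: pose=(-4,4,S); sL=8/49, sR=8/73; mL=100/3577, mR=-388/3577; mL+mR=-288/3577 → advance -1; mR−mL=-488/3577 → turn -1·90°
n=5: pose=(-4,5,W); sL=4/29, sR=20/241; mL=98/6989, mR=-674/6989; mL+mR=-576/6989 → advance -1; mR−mL=-772/6989 → turn -1·90°
n=6: pose=(-3,5,N); sL=40/433, sR=8/65; mL=2164/28145, mR=-868/28145; mL+mR=1296/28145 → advance +1; mR−mL=-3032/28145 → turn -1·90°
n=7: pose=(-3,6,E); sL=5/58, sR=2/13; mL=167/1508, mR=-7/754; mL+mR=153/1508 → advance +1; mR−mL=-181/1508 → turn -1·90°

0 8/45 40/369 4/205 -76/615 -6 2 S
1 4/29 20/229 122/6641 -626/6641 -6 3 W
2 40/421 40/289 11060/121669 -3140/121669 -5 3 N
3 5/53 10/61 755/6466 -40/3233 -5 4 E
4 8/49 8/73 100/3577 -388/3577 -4 4 S
5 4/29 20/241 98/6989 -674/6989 -4 5 W
6 40/433 8/65 2164/28145 -868/28145 -3 5 N
7 5/58 2/13 167/1508 -7/754 -3 6 E
final -2 6 S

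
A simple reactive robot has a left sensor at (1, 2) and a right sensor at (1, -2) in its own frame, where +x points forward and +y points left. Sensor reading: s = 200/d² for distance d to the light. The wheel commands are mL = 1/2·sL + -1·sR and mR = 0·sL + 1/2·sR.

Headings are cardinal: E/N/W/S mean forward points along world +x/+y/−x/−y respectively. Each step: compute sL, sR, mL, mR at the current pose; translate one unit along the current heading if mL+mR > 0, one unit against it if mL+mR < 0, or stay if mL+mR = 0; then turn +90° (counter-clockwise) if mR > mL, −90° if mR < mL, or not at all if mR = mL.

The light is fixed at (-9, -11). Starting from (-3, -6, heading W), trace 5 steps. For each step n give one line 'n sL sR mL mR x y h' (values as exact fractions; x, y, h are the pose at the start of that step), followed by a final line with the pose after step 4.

n=0: pose=(-3,-6,W); sL=100/17, sR=100/37; mL=150/629, mR=50/37; mL+mR=1000/629 → advance +1; mR−mL=700/629 → turn +1·90°
n=1: pose=(-4,-6,S); sL=40/13, sR=8; mL=-84/13, mR=4; mL+mR=-32/13 → advance -1; mR−mL=136/13 → turn +1·90°
n=2: pose=(-4,-5,E); sL=2, sR=50/13; mL=-37/13, mR=25/13; mL+mR=-12/13 → advance -1; mR−mL=62/13 → turn +1·90°
n=3: pose=(-5,-5,N); sL=200/53, sR=40/17; mL=-420/901, mR=20/17; mL+mR=640/901 → advance +1; mR−mL=1480/901 → turn +1·90°
n=4: pose=(-5,-4,W); sL=100/17, sR=20/9; mL=110/153, mR=10/9; mL+mR=280/153 → advance +1; mR−mL=20/51 → turn +1·90°

0 100/17 100/37 150/629 50/37 -3 -6 W
1 40/13 8 -84/13 4 -4 -6 S
2 2 50/13 -37/13 25/13 -4 -5 E
3 200/53 40/17 -420/901 20/17 -5 -5 N
4 100/17 20/9 110/153 10/9 -5 -4 W
final -6 -4 S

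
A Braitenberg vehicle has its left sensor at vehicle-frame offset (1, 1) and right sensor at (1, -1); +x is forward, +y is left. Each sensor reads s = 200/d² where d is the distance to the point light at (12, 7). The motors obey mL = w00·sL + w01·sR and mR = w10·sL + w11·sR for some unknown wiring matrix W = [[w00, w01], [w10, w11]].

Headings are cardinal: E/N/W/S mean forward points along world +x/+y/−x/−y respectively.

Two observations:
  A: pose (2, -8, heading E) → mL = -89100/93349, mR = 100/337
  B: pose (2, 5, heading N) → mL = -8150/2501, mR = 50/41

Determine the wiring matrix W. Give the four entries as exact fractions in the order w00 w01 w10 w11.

-1/2 -1 0 1/2

obs A: pose=(2,-8,E) → sL=200/277, sR=200/337, mL=-89100/93349, mR=100/337
obs B: pose=(2,5,N) → sL=100/61, sR=100/41, mL=-8150/2501, mR=50/41
sensor matrix S = [[200/277, 200/337], [100/61, 100/41]]; det S = 184000000/233465849
solve [mL_A; mL_B] = S·[w00; w01] and [mR_A; mR_B] = S·[w10; w11]:
  w00 = -1/2, w01 = -1, w10 = 0, w11 = 1/2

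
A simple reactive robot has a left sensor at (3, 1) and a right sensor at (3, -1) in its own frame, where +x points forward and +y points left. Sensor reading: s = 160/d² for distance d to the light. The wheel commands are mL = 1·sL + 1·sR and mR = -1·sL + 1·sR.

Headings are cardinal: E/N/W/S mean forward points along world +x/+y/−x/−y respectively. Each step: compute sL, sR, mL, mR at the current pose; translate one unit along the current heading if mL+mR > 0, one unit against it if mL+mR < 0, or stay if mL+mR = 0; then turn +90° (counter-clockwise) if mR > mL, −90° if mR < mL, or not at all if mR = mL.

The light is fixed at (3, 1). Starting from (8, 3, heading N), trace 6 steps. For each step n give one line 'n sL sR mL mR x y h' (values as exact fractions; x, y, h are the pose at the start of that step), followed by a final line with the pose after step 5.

n=0: pose=(8,3,N); sL=160/41, sR=160/61; mL=16320/2501, mR=-3200/2501; mL+mR=320/61 → advance +1; mR−mL=-320/41 → turn -1·90°
n=1: pose=(8,4,E); sL=2, sR=40/17; mL=74/17, mR=6/17; mL+mR=80/17 → advance +1; mR−mL=-4 → turn -1·90°
n=2: pose=(9,4,S); sL=160/49, sR=32/5; mL=2368/245, mR=768/245; mL+mR=64/5 → advance +1; mR−mL=-320/49 → turn -1·90°
n=3: pose=(9,3,W); sL=16, sR=80/9; mL=224/9, mR=-64/9; mL+mR=160/9 → advance +1; mR−mL=-32 → turn -1·90°
n=4: pose=(8,3,N); sL=160/41, sR=160/61; mL=16320/2501, mR=-3200/2501; mL+mR=320/61 → advance +1; mR−mL=-320/41 → turn -1·90°
n=5: pose=(8,4,E); sL=2, sR=40/17; mL=74/17, mR=6/17; mL+mR=80/17 → advance +1; mR−mL=-4 → turn -1·90°

0 160/41 160/61 16320/2501 -3200/2501 8 3 N
1 2 40/17 74/17 6/17 8 4 E
2 160/49 32/5 2368/245 768/245 9 4 S
3 16 80/9 224/9 -64/9 9 3 W
4 160/41 160/61 16320/2501 -3200/2501 8 3 N
5 2 40/17 74/17 6/17 8 4 E
final 9 4 S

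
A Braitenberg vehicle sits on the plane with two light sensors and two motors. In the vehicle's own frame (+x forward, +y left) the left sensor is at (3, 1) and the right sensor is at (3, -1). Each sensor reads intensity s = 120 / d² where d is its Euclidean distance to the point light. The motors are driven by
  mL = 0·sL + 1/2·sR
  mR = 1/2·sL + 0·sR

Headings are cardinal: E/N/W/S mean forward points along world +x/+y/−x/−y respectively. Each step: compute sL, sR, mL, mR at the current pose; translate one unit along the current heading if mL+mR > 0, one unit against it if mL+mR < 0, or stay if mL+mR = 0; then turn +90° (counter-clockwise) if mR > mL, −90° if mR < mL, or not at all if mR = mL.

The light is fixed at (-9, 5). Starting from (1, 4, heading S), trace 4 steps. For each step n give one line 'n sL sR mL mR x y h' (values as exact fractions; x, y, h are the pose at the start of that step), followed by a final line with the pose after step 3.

0 120/137 120/97 60/97 60/137 1 4 S
1 60/29 12/5 6/5 30/29 1 3 W
2 24/13 120/101 60/101 12/13 0 3 N
3 3 10/3 5/3 3/2 0 4 W
final -1 4 N

n=0: pose=(1,4,S); sL=120/137, sR=120/97; mL=60/97, mR=60/137; mL+mR=14040/13289 → advance +1; mR−mL=-2400/13289 → turn -1·90°
n=1: pose=(1,3,W); sL=60/29, sR=12/5; mL=6/5, mR=30/29; mL+mR=324/145 → advance +1; mR−mL=-24/145 → turn -1·90°
n=2: pose=(0,3,N); sL=24/13, sR=120/101; mL=60/101, mR=12/13; mL+mR=1992/1313 → advance +1; mR−mL=432/1313 → turn +1·90°
n=3: pose=(0,4,W); sL=3, sR=10/3; mL=5/3, mR=3/2; mL+mR=19/6 → advance +1; mR−mL=-1/6 → turn -1·90°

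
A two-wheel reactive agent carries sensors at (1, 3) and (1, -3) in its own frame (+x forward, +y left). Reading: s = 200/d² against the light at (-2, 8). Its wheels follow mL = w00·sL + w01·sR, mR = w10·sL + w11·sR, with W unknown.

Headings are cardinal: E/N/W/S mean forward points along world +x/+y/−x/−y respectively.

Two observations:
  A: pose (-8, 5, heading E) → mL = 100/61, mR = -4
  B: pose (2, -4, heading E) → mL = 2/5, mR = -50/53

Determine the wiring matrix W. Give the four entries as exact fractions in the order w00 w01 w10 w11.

0 1/2 -1/2 0

obs A: pose=(-8,5,E) → sL=8, sR=200/61, mL=100/61, mR=-4
obs B: pose=(2,-4,E) → sL=100/53, sR=4/5, mL=2/5, mR=-50/53
sensor matrix S = [[8, 200/61], [100/53, 4/5]]; det S = 3456/16165
solve [mL_A; mL_B] = S·[w00; w01] and [mR_A; mR_B] = S·[w10; w11]:
  w00 = 0, w01 = 1/2, w10 = -1/2, w11 = 0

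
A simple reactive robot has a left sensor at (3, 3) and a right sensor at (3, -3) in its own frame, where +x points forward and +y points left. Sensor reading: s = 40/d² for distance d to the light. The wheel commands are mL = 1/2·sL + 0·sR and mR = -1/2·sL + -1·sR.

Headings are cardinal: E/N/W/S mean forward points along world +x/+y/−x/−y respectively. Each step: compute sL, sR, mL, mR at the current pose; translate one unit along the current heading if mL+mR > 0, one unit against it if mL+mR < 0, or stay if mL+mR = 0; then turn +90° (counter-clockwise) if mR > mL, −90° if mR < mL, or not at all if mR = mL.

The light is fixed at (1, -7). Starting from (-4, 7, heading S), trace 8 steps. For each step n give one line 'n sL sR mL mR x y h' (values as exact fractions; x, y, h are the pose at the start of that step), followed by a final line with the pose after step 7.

0 8/25 8/37 4/25 -348/925 -4 7 S
1 5/26 10/97 5/52 -1005/5044 -4 8 W
2 40/373 8/65 20/373 -4284/24245 -3 8 N
3 4/29 20/61 2/29 -702/1769 -3 7 E
4 8/25 8/37 4/25 -348/925 -4 7 S
5 5/26 10/97 5/52 -1005/5044 -4 8 W
6 40/373 8/65 20/373 -4284/24245 -3 8 N
7 4/29 20/61 2/29 -702/1769 -3 7 E
final -4 7 S

n=0: pose=(-4,7,S); sL=8/25, sR=8/37; mL=4/25, mR=-348/925; mL+mR=-8/37 → advance -1; mR−mL=-496/925 → turn -1·90°
n=1: pose=(-4,8,W); sL=5/26, sR=10/97; mL=5/52, mR=-1005/5044; mL+mR=-10/97 → advance -1; mR−mL=-745/2522 → turn -1·90°
n=2: pose=(-3,8,N); sL=40/373, sR=8/65; mL=20/373, mR=-4284/24245; mL+mR=-8/65 → advance -1; mR−mL=-5584/24245 → turn -1·90°
n=3: pose=(-3,7,E); sL=4/29, sR=20/61; mL=2/29, mR=-702/1769; mL+mR=-20/61 → advance -1; mR−mL=-824/1769 → turn -1·90°
n=4: pose=(-4,7,S); sL=8/25, sR=8/37; mL=4/25, mR=-348/925; mL+mR=-8/37 → advance -1; mR−mL=-496/925 → turn -1·90°
n=5: pose=(-4,8,W); sL=5/26, sR=10/97; mL=5/52, mR=-1005/5044; mL+mR=-10/97 → advance -1; mR−mL=-745/2522 → turn -1·90°
n=6: pose=(-3,8,N); sL=40/373, sR=8/65; mL=20/373, mR=-4284/24245; mL+mR=-8/65 → advance -1; mR−mL=-5584/24245 → turn -1·90°
n=7: pose=(-3,7,E); sL=4/29, sR=20/61; mL=2/29, mR=-702/1769; mL+mR=-20/61 → advance -1; mR−mL=-824/1769 → turn -1·90°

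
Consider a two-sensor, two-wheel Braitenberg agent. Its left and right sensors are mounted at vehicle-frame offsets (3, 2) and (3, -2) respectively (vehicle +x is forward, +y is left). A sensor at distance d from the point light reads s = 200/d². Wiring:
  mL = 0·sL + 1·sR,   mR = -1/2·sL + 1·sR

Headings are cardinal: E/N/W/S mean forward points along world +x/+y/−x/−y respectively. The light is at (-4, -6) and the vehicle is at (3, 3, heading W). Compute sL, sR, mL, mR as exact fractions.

left sensor world pos  = (0, 1); dL² = 65
right sensor world pos = (0, 5); dR² = 137
sL = 200/65 = 40/13
sR = 200/137 = 200/137
mL = 0·sL + 1·sR = 200/137
mR = -1/2·sL + 1·sR = -140/1781

40/13 200/137 200/137 -140/1781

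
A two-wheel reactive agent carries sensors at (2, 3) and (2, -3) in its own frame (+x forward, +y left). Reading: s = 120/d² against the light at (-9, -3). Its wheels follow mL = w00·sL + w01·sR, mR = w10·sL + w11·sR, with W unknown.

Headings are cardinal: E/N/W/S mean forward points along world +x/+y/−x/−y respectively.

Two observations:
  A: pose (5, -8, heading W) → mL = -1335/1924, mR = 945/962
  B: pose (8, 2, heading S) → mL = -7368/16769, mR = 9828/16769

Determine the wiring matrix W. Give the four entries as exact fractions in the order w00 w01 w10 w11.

-1/2 -1/2 1 1/2

obs A: pose=(5,-8,W) → sL=15/26, sR=30/37, mL=-1335/1924, mR=945/962
obs B: pose=(8,2,S) → sL=120/409, sR=24/41, mL=-7368/16769, mR=9828/16769
sensor matrix S = [[15/26, 30/37], [120/409, 24/41]]; det S = 805140/8065889
solve [mL_A; mL_B] = S·[w00; w01] and [mR_A; mR_B] = S·[w10; w11]:
  w00 = -1/2, w01 = -1/2, w10 = 1, w11 = 1/2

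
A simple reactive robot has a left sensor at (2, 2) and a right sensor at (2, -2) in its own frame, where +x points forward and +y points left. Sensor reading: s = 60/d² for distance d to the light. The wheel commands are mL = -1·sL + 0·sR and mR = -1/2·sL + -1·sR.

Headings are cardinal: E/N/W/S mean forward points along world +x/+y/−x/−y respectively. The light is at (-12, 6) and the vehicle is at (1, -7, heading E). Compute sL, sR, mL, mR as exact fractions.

30/173 2/15 -30/173 -571/2595

left sensor world pos  = (3, -5); dL² = 346
right sensor world pos = (3, -9); dR² = 450
sL = 60/346 = 30/173
sR = 60/450 = 2/15
mL = -1·sL + 0·sR = -30/173
mR = -1/2·sL + -1·sR = -571/2595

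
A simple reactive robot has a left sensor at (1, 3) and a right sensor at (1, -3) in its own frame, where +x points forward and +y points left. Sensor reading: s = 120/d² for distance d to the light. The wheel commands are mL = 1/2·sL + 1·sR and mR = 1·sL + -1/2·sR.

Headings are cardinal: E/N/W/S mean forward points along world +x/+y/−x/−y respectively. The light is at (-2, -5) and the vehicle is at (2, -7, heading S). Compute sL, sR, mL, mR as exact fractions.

60/29 12 378/29 -114/29

left sensor world pos  = (5, -8); dL² = 58
right sensor world pos = (-1, -8); dR² = 10
sL = 120/58 = 60/29
sR = 120/10 = 12
mL = 1/2·sL + 1·sR = 378/29
mR = 1·sL + -1/2·sR = -114/29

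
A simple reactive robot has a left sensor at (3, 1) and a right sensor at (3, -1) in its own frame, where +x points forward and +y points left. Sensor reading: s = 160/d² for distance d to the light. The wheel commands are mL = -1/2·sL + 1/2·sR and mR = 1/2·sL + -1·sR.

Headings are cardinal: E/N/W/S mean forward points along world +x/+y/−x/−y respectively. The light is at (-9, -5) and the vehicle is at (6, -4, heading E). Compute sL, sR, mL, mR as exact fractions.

20/41 40/81 10/3321 -830/3321

left sensor world pos  = (9, -3); dL² = 328
right sensor world pos = (9, -5); dR² = 324
sL = 160/328 = 20/41
sR = 160/324 = 40/81
mL = -1/2·sL + 1/2·sR = 10/3321
mR = 1/2·sL + -1·sR = -830/3321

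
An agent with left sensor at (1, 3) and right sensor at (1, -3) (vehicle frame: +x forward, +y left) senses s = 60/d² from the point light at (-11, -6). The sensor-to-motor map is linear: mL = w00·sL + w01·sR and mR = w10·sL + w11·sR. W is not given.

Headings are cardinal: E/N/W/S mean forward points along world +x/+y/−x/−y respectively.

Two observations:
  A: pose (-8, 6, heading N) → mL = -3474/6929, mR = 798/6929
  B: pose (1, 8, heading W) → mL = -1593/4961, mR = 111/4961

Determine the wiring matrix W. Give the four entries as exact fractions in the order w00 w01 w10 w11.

obs A: pose=(-8,6,N) → sL=60/169, sR=12/41, mL=-3474/6929, mR=798/6929
obs B: pose=(1,8,W) → sL=30/121, sR=6/41, mL=-1593/4961, mR=111/4961
sensor matrix S = [[60/169, 12/41], [30/121, 6/41]]; det S = -17280/838409
solve [mL_A; mL_B] = S·[w00; w01] and [mR_A; mR_B] = S·[w10; w11]:
  w00 = -1, w01 = -1/2, w10 = -1/2, w11 = 1

-1 -1/2 -1/2 1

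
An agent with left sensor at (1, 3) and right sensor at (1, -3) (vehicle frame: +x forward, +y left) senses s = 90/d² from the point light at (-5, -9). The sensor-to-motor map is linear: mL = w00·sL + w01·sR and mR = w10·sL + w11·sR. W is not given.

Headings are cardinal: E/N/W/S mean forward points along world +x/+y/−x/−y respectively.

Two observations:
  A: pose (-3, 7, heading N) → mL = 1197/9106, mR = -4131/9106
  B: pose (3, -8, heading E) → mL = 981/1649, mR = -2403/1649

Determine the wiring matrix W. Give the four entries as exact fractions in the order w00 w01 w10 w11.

obs A: pose=(-3,7,N) → sL=9/29, sR=45/157, mL=1197/9106, mR=-4131/9106
obs B: pose=(3,-8,E) → sL=90/97, sR=18/17, mL=981/1649, mR=-2403/1649
sensor matrix S = [[9/29, 45/157], [90/97, 18/17]]; det S = 470448/7507897
solve [mL_A; mL_B] = S·[w00; w01] and [mR_A; mR_B] = S·[w10; w11]:
  w00 = -1/2, w01 = 1, w10 = -1, w11 = -1/2

-1/2 1 -1 -1/2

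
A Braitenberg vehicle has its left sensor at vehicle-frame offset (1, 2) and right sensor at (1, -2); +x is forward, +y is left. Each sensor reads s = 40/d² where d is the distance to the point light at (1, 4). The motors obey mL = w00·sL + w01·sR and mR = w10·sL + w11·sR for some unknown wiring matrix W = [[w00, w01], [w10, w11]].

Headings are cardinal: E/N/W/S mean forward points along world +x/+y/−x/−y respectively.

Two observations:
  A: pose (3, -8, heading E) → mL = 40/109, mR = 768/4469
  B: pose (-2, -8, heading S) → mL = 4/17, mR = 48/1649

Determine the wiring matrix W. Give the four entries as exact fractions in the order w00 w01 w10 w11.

1 0 1 -1

obs A: pose=(3,-8,E) → sL=40/109, sR=8/41, mL=40/109, mR=768/4469
obs B: pose=(-2,-8,S) → sL=4/17, sR=20/97, mL=4/17, mR=48/1649
sensor matrix S = [[40/109, 8/41], [4/17, 20/97]]; det S = 219264/7369381
solve [mL_A; mL_B] = S·[w00; w01] and [mR_A; mR_B] = S·[w10; w11]:
  w00 = 1, w01 = 0, w10 = 1, w11 = -1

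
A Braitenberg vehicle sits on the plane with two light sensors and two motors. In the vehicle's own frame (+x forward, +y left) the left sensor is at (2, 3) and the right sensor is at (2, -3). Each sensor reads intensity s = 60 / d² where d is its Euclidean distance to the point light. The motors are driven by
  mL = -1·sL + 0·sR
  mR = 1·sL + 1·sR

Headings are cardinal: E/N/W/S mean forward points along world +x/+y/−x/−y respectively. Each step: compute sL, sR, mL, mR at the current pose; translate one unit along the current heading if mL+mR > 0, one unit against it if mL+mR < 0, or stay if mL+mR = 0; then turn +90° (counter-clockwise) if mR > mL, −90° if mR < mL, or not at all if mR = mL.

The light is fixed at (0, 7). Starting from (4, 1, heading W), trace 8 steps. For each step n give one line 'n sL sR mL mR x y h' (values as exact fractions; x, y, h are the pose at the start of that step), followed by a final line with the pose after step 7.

n=0: pose=(4,1,W); sL=12/17, sR=60/13; mL=-12/17, mR=1176/221; mL+mR=60/13 → advance +1; mR−mL=1332/221 → turn +1·90°
n=1: pose=(3,1,S); sL=3/5, sR=15/16; mL=-3/5, mR=123/80; mL+mR=15/16 → advance +1; mR−mL=171/80 → turn +1·90°
n=2: pose=(3,0,E); sL=60/41, sR=12/25; mL=-60/41, mR=1992/1025; mL+mR=12/25 → advance +1; mR−mL=3492/1025 → turn +1·90°
n=3: pose=(4,0,N); sL=30/13, sR=30/37; mL=-30/13, mR=1500/481; mL+mR=30/37 → advance +1; mR−mL=2610/481 → turn +1·90°
n=4: pose=(4,1,W); sL=12/17, sR=60/13; mL=-12/17, mR=1176/221; mL+mR=60/13 → advance +1; mR−mL=1332/221 → turn +1·90°
n=5: pose=(3,1,S); sL=3/5, sR=15/16; mL=-3/5, mR=123/80; mL+mR=15/16 → advance +1; mR−mL=171/80 → turn +1·90°
n=6: pose=(3,0,E); sL=60/41, sR=12/25; mL=-60/41, mR=1992/1025; mL+mR=12/25 → advance +1; mR−mL=3492/1025 → turn +1·90°
n=7: pose=(4,0,N); sL=30/13, sR=30/37; mL=-30/13, mR=1500/481; mL+mR=30/37 → advance +1; mR−mL=2610/481 → turn +1·90°

0 12/17 60/13 -12/17 1176/221 4 1 W
1 3/5 15/16 -3/5 123/80 3 1 S
2 60/41 12/25 -60/41 1992/1025 3 0 E
3 30/13 30/37 -30/13 1500/481 4 0 N
4 12/17 60/13 -12/17 1176/221 4 1 W
5 3/5 15/16 -3/5 123/80 3 1 S
6 60/41 12/25 -60/41 1992/1025 3 0 E
7 30/13 30/37 -30/13 1500/481 4 0 N
final 4 1 W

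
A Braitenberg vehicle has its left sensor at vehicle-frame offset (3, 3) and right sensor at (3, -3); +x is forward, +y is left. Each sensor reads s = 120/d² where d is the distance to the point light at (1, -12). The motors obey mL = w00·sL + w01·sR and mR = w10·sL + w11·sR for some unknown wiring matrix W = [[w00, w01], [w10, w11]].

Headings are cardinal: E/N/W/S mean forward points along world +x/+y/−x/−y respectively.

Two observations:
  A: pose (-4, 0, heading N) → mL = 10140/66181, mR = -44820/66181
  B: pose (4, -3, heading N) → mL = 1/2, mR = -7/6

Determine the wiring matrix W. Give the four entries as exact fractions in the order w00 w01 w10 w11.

1 -1/2 -1 -1/2

obs A: pose=(-4,0,N) → sL=120/289, sR=120/229, mL=10140/66181, mR=-44820/66181
obs B: pose=(4,-3,N) → sL=5/6, sR=2/3, mL=1/2, mR=-7/6
sensor matrix S = [[120/289, 120/229], [5/6, 2/3]]; det S = -10580/66181
solve [mL_A; mL_B] = S·[w00; w01] and [mR_A; mR_B] = S·[w10; w11]:
  w00 = 1, w01 = -1/2, w10 = -1, w11 = -1/2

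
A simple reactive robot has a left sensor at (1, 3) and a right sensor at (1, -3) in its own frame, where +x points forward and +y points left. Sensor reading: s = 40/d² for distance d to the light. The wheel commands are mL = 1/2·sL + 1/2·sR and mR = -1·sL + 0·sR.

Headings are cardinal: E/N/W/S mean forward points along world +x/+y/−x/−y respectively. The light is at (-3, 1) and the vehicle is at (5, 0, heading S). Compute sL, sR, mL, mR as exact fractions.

8/25 40/29 616/725 -8/25

left sensor world pos  = (8, -1); dL² = 125
right sensor world pos = (2, -1); dR² = 29
sL = 40/125 = 8/25
sR = 40/29 = 40/29
mL = 1/2·sL + 1/2·sR = 616/725
mR = -1·sL + 0·sR = -8/25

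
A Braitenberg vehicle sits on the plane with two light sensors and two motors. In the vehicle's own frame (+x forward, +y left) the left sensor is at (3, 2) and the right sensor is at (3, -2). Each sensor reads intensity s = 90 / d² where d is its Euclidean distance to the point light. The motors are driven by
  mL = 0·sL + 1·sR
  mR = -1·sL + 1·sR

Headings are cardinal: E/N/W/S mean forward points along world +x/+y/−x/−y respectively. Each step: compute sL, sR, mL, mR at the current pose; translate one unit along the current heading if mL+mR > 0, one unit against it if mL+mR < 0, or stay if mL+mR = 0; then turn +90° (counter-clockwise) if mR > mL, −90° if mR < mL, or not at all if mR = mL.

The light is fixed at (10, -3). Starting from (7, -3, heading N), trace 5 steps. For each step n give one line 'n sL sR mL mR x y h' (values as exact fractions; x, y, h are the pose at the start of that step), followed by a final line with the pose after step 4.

0 45/17 9 9 108/17 7 -3 N
1 10 90 90 80 7 -2 E
2 45/2 9/2 9/2 -18 8 -2 S
3 18/5 90/41 90/41 -288/205 8 -1 W
4 9/5 45/13 45/13 108/65 7 -1 N
final 7 0 E

n=0: pose=(7,-3,N); sL=45/17, sR=9; mL=9, mR=108/17; mL+mR=261/17 → advance +1; mR−mL=-45/17 → turn -1·90°
n=1: pose=(7,-2,E); sL=10, sR=90; mL=90, mR=80; mL+mR=170 → advance +1; mR−mL=-10 → turn -1·90°
n=2: pose=(8,-2,S); sL=45/2, sR=9/2; mL=9/2, mR=-18; mL+mR=-27/2 → advance -1; mR−mL=-45/2 → turn -1·90°
n=3: pose=(8,-1,W); sL=18/5, sR=90/41; mL=90/41, mR=-288/205; mL+mR=162/205 → advance +1; mR−mL=-18/5 → turn -1·90°
n=4: pose=(7,-1,N); sL=9/5, sR=45/13; mL=45/13, mR=108/65; mL+mR=333/65 → advance +1; mR−mL=-9/5 → turn -1·90°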